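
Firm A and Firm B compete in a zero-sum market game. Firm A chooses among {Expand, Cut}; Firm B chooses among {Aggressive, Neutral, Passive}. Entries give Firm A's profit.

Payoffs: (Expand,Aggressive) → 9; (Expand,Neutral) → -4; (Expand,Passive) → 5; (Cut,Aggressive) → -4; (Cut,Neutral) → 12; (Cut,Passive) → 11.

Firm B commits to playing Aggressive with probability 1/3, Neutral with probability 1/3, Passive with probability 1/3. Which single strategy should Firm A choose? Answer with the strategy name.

Expected payoff of Expand: (1/3)·9 + (1/3)·(-4) + (1/3)·5 = 10/3.
Expected payoff of Cut: (1/3)·(-4) + (1/3)·12 + (1/3)·11 = 19/3.
The largest is 19/3, so Firm A's best response is Cut.

Cut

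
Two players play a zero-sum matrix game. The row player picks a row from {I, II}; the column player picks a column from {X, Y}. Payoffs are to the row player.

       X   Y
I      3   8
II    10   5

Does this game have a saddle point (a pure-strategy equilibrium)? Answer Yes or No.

No

Row minima: I → 3, II → 5; maximin = 5.
Column maxima: X → 10, Y → 8; minimax = 8.
5 ≠ 8, so no pure-strategy equilibrium exists.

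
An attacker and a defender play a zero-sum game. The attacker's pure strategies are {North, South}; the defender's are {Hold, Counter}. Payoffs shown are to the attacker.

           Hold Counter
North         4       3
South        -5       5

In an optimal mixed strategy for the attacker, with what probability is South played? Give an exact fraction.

1/11

Row minima: North → 3, South → -5; maximin = 3.
Column maxima: Hold → 4, Counter → 5; minimax = 4.
3 ≠ 4, so there is no saddle point; optimal play is mixed.
Let the attacker play North with probability p. Expected payoff against Hold: 4p + (-5)(1−p) = 9p − 5; against Counter: 3p + 5(1−p) = −2p + 5.
Setting these equal: 9p − 5 = −2p + 5 ⇒ 11p = 10 ⇒ p = 10/11, and the value is (9)·(10/11) − 5 = 35/11.
For the defender: with q = P(Hold), equating North's and South's payoffs gives q + 3 = −10q + 5 ⇒ q = 2/11.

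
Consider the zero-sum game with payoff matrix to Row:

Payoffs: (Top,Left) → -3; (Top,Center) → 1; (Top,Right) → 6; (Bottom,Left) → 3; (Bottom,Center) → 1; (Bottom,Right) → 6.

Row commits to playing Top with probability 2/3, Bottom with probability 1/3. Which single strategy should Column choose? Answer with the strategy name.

If Column plays Left, Row's expected payoff is (2/3)·(-3) + (1/3)·3 = -1.
If Column plays Center, Row's expected payoff is (2/3)·1 + (1/3)·1 = 1.
If Column plays Right, Row's expected payoff is (2/3)·6 + (1/3)·6 = 6.
Column minimizes Row's payoff; the smallest is -1, so the best response is Left.

Left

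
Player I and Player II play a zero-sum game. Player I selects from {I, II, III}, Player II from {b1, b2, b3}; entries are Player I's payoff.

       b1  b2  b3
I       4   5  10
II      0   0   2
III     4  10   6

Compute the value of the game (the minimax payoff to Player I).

Row minima: I → 4, II → 0, III → 4; maximin = 4.
Column maxima: b1 → 4, b2 → 10, b3 → 10; minimax = 4.
Since maximin = minimax = 4, there is a saddle point and the value is 4.

4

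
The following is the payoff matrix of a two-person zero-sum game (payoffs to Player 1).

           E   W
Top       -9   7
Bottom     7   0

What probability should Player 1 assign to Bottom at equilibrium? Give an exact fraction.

Row minima: Top → -9, Bottom → 0; maximin = 0.
Column maxima: E → 7, W → 7; minimax = 7.
0 ≠ 7, so there is no saddle point; optimal play is mixed.
Let Player 1 play Top with probability p. Expected payoff against E: (-9)p + 7(1−p) = −16p + 7; against W: 7p + 0(1−p) = 7p.
Setting these equal: −16p + 7 = 7p ⇒ −23p = -7 ⇒ p = 7/23, and the value is (-16)·(7/23) + 7 = 49/23.
For Player 2: with q = P(E), equating Top's and Bottom's payoffs gives −16q + 7 = 7q ⇒ q = 7/23.

16/23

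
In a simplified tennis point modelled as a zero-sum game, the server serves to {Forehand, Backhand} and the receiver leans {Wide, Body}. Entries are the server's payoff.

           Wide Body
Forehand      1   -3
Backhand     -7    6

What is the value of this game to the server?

-15/17

Row minima: Forehand → -3, Backhand → -7; maximin = -3.
Column maxima: Wide → 1, Body → 6; minimax = 1.
-3 ≠ 1, so there is no saddle point; optimal play is mixed.
Let the server play Forehand with probability p. Expected payoff against Wide: 1p + (-7)(1−p) = 8p − 7; against Body: (-3)p + 6(1−p) = −9p + 6.
Setting these equal: 8p − 7 = −9p + 6 ⇒ 17p = 13 ⇒ p = 13/17, and the value is (8)·(13/17) − 7 = -15/17.
For the receiver: with q = P(Wide), equating Forehand's and Backhand's payoffs gives 4q − 3 = −13q + 6 ⇒ q = 9/17.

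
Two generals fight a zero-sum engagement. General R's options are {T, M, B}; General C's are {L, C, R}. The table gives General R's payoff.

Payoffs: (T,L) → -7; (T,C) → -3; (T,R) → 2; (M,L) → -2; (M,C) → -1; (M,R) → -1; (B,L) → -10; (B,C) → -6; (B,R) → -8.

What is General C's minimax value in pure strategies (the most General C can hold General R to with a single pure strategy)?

Column maxima: L → -2, C → -1, R → 2.
The smallest of these is -2.

-2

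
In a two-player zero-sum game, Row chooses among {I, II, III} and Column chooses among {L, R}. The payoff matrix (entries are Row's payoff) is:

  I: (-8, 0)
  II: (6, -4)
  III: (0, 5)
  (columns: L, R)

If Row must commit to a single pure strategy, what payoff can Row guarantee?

0

Row minima: I → -8, II → -4, III → 0.
The best of these is 0.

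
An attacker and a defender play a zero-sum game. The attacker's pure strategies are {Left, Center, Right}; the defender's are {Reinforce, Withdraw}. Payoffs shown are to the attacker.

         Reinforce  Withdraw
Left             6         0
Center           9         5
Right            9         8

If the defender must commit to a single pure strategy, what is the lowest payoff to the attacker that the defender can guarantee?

Column maxima: Reinforce → 9, Withdraw → 8.
The smallest of these is 8.

8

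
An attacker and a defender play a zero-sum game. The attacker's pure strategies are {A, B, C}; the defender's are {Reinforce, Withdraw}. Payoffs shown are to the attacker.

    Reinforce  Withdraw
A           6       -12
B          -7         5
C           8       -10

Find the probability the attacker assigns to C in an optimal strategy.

2/5

Row minima: A → -12, B → -7, C → -10; maximin = -7.
Column maxima: Reinforce → 8, Withdraw → 5; minimax = 5.
-7 ≠ 5, so there is no saddle point; optimal play is mixed.
A is strictly dominated by C, so the attacker never plays it.
On the remaining 2×2 (B, C vs Reinforce, Withdraw):
Let the attacker play B with probability p. Expected payoff against Reinforce: (-7)p + 8(1−p) = −15p + 8; against Withdraw: 5p + (-10)(1−p) = 15p − 10.
Setting these equal: −15p + 8 = 15p − 10 ⇒ −30p = -18 ⇒ p = 3/5, and the value is (-15)·(3/5) + 8 = -1.
For the defender: with q = P(Reinforce), equating B's and C's payoffs gives −12q + 5 = 18q − 10 ⇒ q = 1/2.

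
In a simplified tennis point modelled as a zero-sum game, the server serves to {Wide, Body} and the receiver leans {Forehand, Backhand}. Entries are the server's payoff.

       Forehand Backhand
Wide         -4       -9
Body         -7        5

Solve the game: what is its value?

-83/17

Row minima: Wide → -9, Body → -7; maximin = -7.
Column maxima: Forehand → -4, Backhand → 5; minimax = -4.
-7 ≠ -4, so there is no saddle point; optimal play is mixed.
Let the server play Wide with probability p. Expected payoff against Forehand: (-4)p + (-7)(1−p) = 3p − 7; against Backhand: (-9)p + 5(1−p) = −14p + 5.
Setting these equal: 3p − 7 = −14p + 5 ⇒ 17p = 12 ⇒ p = 12/17, and the value is (3)·(12/17) − 7 = -83/17.
For the receiver: with q = P(Forehand), equating Wide's and Body's payoffs gives 5q − 9 = −12q + 5 ⇒ q = 14/17.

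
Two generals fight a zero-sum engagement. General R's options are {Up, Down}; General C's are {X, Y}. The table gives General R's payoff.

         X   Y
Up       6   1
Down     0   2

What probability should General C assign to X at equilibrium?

1/7

Row minima: Up → 1, Down → 0; maximin = 1.
Column maxima: X → 6, Y → 2; minimax = 2.
1 ≠ 2, so there is no saddle point; optimal play is mixed.
Let General R play Up with probability p. Expected payoff against X: 6p + 0(1−p) = 6p; against Y: 1p + 2(1−p) = −p + 2.
Setting these equal: 6p = −p + 2 ⇒ 7p = 2 ⇒ p = 2/7, and the value is (6)·(2/7) = 12/7.
For General C: with q = P(X), equating Up's and Down's payoffs gives 5q + 1 = −2q + 2 ⇒ q = 1/7.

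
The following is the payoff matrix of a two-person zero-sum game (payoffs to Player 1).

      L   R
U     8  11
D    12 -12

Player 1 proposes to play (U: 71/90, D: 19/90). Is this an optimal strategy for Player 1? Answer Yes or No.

Against L this mix gives (71/90)·8 + (19/90)·12 = 398/45.
Against R this mix gives (71/90)·11 + (19/90)·(-12) = 553/90.
Player 2 will play R, holding Player 1 to 553/90. Shifting weight toward the row that does better against R would raise this floor (the equalizing mix achieves 76/9 against both R and L), so the proposed strategy is not optimal.

No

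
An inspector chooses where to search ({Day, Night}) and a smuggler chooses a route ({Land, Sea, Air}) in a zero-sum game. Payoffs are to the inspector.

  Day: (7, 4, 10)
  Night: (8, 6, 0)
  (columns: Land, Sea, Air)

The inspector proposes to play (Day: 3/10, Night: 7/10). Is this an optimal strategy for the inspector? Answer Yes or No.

Against Land this mix gives (3/10)·7 + (7/10)·8 = 77/10.
Against Sea this mix gives (3/10)·4 + (7/10)·6 = 27/5.
Against Air this mix gives (3/10)·10 + (7/10)·0 = 3.
The smuggler will play Air, holding the inspector to 3. Shifting weight toward the row that does better against Air would raise this floor (the equalizing mix achieves 5 against both Air and Sea), so the proposed strategy is not optimal.

No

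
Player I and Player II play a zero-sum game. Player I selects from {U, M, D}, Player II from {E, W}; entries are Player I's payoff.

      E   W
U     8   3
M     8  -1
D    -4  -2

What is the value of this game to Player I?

Row minima: U → 3, M → -1, D → -4; maximin = 3.
Column maxima: E → 8, W → 3; minimax = 3.
Since maximin = minimax = 3, there is a saddle point and the value is 3.

3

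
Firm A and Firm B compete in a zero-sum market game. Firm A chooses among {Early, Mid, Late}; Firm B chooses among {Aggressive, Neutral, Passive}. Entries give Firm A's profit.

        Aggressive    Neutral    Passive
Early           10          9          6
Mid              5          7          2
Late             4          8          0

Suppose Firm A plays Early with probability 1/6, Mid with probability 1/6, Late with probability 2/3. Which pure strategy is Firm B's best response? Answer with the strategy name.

If Firm B plays Aggressive, Firm A's expected payoff is (1/6)·10 + (1/6)·5 + (2/3)·4 = 31/6.
If Firm B plays Neutral, Firm A's expected payoff is (1/6)·9 + (1/6)·7 + (2/3)·8 = 8.
If Firm B plays Passive, Firm A's expected payoff is (1/6)·6 + (1/6)·2 + (2/3)·0 = 4/3.
Firm B minimizes Firm A's payoff; the smallest is 4/3, so the best response is Passive.

Passive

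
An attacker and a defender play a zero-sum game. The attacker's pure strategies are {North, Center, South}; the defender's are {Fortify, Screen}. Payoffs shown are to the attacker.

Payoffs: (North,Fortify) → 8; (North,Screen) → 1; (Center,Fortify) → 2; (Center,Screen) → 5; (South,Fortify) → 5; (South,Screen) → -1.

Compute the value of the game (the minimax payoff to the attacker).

19/5

Row minima: North → 1, Center → 2, South → -1; maximin = 2.
Column maxima: Fortify → 8, Screen → 5; minimax = 5.
2 ≠ 5, so there is no saddle point; optimal play is mixed.
South is strictly dominated by North, so the attacker never plays it.
On the remaining 2×2 (North, Center vs Fortify, Screen):
Let the attacker play North with probability p. Expected payoff against Fortify: 8p + 2(1−p) = 6p + 2; against Screen: 1p + 5(1−p) = −4p + 5.
Setting these equal: 6p + 2 = −4p + 5 ⇒ 10p = 3 ⇒ p = 3/10, and the value is (6)·(3/10) + 2 = 19/5.
For the defender: with q = P(Fortify), equating North's and Center's payoffs gives 7q + 1 = −3q + 5 ⇒ q = 2/5.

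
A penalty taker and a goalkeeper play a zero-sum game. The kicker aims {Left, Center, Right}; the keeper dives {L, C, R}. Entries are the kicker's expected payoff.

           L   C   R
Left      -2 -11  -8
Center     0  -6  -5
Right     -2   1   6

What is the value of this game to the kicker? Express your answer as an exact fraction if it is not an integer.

-4/3

Row minima: Left → -11, Center → -6, Right → -2; maximin = -2.
Column maxima: L → 0, C → 1, R → 6; minimax = 0.
-2 ≠ 0, so there is no saddle point; optimal play is mixed.
Left is strictly dominated by Center, so the kicker never plays it.
R is strictly dominated by C (it gives the kicker strictly more in every row), so the keeper never plays it.
On the remaining 2×2 (Center, Right vs L, C):
Let the kicker play Center with probability p. Expected payoff against L: 0p + (-2)(1−p) = 2p − 2; against C: (-6)p + 1(1−p) = −7p + 1.
Setting these equal: 2p − 2 = −7p + 1 ⇒ 9p = 3 ⇒ p = 1/3, and the value is (2)·(1/3) − 2 = -4/3.
For the keeper: with q = P(L), equating Center's and Right's payoffs gives 6q − 6 = −3q + 1 ⇒ q = 7/9.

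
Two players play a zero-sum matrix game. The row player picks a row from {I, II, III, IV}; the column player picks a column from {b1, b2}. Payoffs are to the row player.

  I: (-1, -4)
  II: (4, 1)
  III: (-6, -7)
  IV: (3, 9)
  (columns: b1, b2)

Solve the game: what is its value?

11/3

Row minima: I → -4, II → 1, III → -7, IV → 3; maximin = 3.
Column maxima: b1 → 4, b2 → 9; minimax = 4.
3 ≠ 4, so there is no saddle point; optimal play is mixed.
I is strictly dominated by II, so the row player never plays it.
III is strictly dominated by II, so the row player never plays it.
On the remaining 2×2 (II, IV vs b1, b2):
Let the row player play II with probability p. Expected payoff against b1: 4p + 3(1−p) = p + 3; against b2: 1p + 9(1−p) = −8p + 9.
Setting these equal: p + 3 = −8p + 9 ⇒ 9p = 6 ⇒ p = 2/3, and the value is (1)·(2/3) + 3 = 11/3.
For the column player: with q = P(b1), equating II's and IV's payoffs gives 3q + 1 = −6q + 9 ⇒ q = 8/9.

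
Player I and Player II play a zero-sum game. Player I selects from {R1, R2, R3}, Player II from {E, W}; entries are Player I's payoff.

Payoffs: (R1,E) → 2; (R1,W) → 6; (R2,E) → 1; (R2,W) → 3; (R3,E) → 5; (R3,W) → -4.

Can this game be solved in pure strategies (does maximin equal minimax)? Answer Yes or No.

Row minima: R1 → 2, R2 → 1, R3 → -4; maximin = 2.
Column maxima: E → 5, W → 6; minimax = 5.
2 ≠ 5, so no pure-strategy equilibrium exists.

No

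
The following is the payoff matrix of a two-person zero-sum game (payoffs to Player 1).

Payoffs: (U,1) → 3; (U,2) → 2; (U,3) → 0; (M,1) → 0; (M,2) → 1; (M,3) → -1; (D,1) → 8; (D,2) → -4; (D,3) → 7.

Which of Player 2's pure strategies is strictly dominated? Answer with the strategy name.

1

3 holds Player 1's payoff strictly below 1 in every row: 0 < 3, -1 < 0, 7 < 8.
So 1 is strictly dominated for Player 2.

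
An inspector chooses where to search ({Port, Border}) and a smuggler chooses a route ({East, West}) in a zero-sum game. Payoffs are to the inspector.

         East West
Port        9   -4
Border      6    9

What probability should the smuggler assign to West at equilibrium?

Row minima: Port → -4, Border → 6; maximin = 6.
Column maxima: East → 9, West → 9; minimax = 9.
6 ≠ 9, so there is no saddle point; optimal play is mixed.
Let the inspector play Port with probability p. Expected payoff against East: 9p + 6(1−p) = 3p + 6; against West: (-4)p + 9(1−p) = −13p + 9.
Setting these equal: 3p + 6 = −13p + 9 ⇒ 16p = 3 ⇒ p = 3/16, and the value is (3)·(3/16) + 6 = 105/16.
For the smuggler: with q = P(East), equating Port's and Border's payoffs gives 13q − 4 = −3q + 9 ⇒ q = 13/16.

3/16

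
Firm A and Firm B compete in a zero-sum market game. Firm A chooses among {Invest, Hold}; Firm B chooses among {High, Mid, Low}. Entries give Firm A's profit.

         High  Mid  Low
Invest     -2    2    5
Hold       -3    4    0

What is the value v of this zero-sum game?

-2

Row minima: Invest → -2, Hold → -3; maximin = -2.
Column maxima: High → -2, Mid → 4, Low → 5; minimax = -2.
Since maximin = minimax = -2, there is a saddle point and the value is -2.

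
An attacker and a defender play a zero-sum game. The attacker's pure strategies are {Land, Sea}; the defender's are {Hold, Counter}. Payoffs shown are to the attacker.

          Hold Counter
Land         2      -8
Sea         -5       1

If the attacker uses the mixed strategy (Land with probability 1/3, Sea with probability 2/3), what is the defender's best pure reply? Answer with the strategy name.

Hold

If the defender plays Hold, the attacker's expected payoff is (1/3)·2 + (2/3)·(-5) = -8/3.
If the defender plays Counter, the attacker's expected payoff is (1/3)·(-8) + (2/3)·1 = -2.
The defender minimizes the attacker's payoff; the smallest is -8/3, so the best response is Hold.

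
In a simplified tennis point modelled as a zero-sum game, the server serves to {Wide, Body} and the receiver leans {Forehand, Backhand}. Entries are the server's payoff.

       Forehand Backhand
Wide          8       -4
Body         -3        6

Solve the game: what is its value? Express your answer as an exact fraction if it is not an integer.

Row minima: Wide → -4, Body → -3; maximin = -3.
Column maxima: Forehand → 8, Backhand → 6; minimax = 6.
-3 ≠ 6, so there is no saddle point; optimal play is mixed.
Let the server play Wide with probability p. Expected payoff against Forehand: 8p + (-3)(1−p) = 11p − 3; against Backhand: (-4)p + 6(1−p) = −10p + 6.
Setting these equal: 11p − 3 = −10p + 6 ⇒ 21p = 9 ⇒ p = 3/7, and the value is (11)·(3/7) − 3 = 12/7.
For the receiver: with q = P(Forehand), equating Wide's and Body's payoffs gives 12q − 4 = −9q + 6 ⇒ q = 10/21.

12/7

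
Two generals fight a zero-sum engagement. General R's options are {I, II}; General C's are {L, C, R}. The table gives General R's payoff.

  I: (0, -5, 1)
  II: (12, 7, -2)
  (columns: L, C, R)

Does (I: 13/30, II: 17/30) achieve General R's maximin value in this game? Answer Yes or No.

Against L this mix gives (13/30)·0 + (17/30)·12 = 34/5.
Against C this mix gives (13/30)·(-5) + (17/30)·7 = 9/5.
Against R this mix gives (13/30)·1 + (17/30)·(-2) = -7/10.
General C will play R, holding General R to -7/10. Shifting weight toward the row that does better against R would raise this floor (the equalizing mix achieves -1/5 against both R and C), so the proposed strategy is not optimal.

No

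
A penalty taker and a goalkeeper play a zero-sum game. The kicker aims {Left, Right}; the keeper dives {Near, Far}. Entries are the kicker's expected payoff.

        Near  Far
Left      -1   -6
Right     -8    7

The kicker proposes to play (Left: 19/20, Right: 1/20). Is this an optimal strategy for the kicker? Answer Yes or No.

No

Against Near this mix gives (19/20)·(-1) + (1/20)·(-8) = -27/20.
Against Far this mix gives (19/20)·(-6) + (1/20)·7 = -107/20.
The keeper will play Far, holding the kicker to -107/20. Shifting weight toward the row that does better against Far would raise this floor (the equalizing mix achieves -11/4 against both Far and Near), so the proposed strategy is not optimal.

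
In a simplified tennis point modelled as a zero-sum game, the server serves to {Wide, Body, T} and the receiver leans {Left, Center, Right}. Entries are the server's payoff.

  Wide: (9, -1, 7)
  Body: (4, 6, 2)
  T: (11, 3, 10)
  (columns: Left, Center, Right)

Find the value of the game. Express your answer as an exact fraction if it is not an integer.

Row minima: Wide → -1, Body → 2, T → 3; maximin = 3.
Column maxima: Left → 11, Center → 6, Right → 10; minimax = 6.
3 ≠ 6, so there is no saddle point; optimal play is mixed.
Wide is strictly dominated by T, so the server never plays it.
Left is strictly dominated by Right (it gives the server strictly more in every row), so the receiver never plays it.
On the remaining 2×2 (Body, T vs Center, Right):
Let the server play Body with probability p. Expected payoff against Center: 6p + 3(1−p) = 3p + 3; against Right: 2p + 10(1−p) = −8p + 10.
Setting these equal: 3p + 3 = −8p + 10 ⇒ 11p = 7 ⇒ p = 7/11, and the value is (3)·(7/11) + 3 = 54/11.
For the receiver: with q = P(Center), equating Body's and T's payoffs gives 4q + 2 = −7q + 10 ⇒ q = 8/11.

54/11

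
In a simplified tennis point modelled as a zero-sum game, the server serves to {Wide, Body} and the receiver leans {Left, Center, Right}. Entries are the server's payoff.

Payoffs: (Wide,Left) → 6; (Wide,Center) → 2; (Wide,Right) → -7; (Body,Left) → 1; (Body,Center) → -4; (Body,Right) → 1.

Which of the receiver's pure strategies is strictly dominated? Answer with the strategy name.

Center holds the server's payoff strictly below Left in every row: 2 < 6, -4 < 1.
So Left is strictly dominated for the receiver.

Left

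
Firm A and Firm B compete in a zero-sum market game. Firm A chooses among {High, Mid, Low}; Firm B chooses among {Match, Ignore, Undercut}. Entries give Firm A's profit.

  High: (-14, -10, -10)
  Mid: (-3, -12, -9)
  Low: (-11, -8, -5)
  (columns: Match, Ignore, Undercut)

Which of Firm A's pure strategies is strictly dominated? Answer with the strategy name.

High

Low gives a strictly higher payoff than High against every column: -11 > -14, -8 > -10, -5 > -10.
So High is strictly dominated and Firm A never plays it.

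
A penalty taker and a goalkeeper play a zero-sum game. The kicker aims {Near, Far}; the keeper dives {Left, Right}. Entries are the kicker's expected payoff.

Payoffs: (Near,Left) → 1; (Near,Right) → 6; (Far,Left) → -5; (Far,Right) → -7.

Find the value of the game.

Row minima: Near → 1, Far → -7; maximin = 1.
Column maxima: Left → 1, Right → 6; minimax = 1.
Since maximin = minimax = 1, there is a saddle point and the value is 1.

1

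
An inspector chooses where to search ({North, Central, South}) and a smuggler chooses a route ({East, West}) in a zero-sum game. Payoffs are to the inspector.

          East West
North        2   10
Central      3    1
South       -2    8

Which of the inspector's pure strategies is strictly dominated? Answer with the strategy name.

North gives a strictly higher payoff than South against every column: 2 > -2, 10 > 8.
So South is strictly dominated and the inspector never plays it.

South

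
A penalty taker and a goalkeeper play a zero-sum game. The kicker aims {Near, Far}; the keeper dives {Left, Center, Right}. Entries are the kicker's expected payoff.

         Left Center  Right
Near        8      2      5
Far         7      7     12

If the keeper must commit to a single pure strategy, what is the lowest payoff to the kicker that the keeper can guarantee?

7

Column maxima: Left → 8, Center → 7, Right → 12.
The smallest of these is 7.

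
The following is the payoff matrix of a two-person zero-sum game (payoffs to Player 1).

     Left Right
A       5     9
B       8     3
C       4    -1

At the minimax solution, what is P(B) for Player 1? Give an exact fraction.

Row minima: A → 5, B → 3, C → -1; maximin = 5.
Column maxima: Left → 8, Right → 9; minimax = 8.
5 ≠ 8, so there is no saddle point; optimal play is mixed.
C is strictly dominated by A, so Player 1 never plays it.
On the remaining 2×2 (A, B vs Left, Right):
Let Player 1 play A with probability p. Expected payoff against Left: 5p + 8(1−p) = −3p + 8; against Right: 9p + 3(1−p) = 6p + 3.
Setting these equal: −3p + 8 = 6p + 3 ⇒ −9p = -5 ⇒ p = 5/9, and the value is (-3)·(5/9) + 8 = 19/3.
For Player 2: with q = P(Left), equating A's and B's payoffs gives −4q + 9 = 5q + 3 ⇒ q = 2/3.

4/9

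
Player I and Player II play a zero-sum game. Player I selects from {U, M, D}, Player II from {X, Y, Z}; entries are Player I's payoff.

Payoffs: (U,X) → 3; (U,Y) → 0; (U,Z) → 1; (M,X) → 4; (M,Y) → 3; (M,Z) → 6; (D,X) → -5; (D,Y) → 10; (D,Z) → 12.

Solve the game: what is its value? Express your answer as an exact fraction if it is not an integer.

Row minima: U → 0, M → 3, D → -5; maximin = 3.
Column maxima: X → 4, Y → 10, Z → 12; minimax = 4.
3 ≠ 4, so there is no saddle point; optimal play is mixed.
U is strictly dominated by M, so Player I never plays it.
With U eliminated, Z is strictly dominated by X (it gives Player I strictly more in every remaining row), so Player II never plays it.
On the remaining 2×2 (M, D vs X, Y):
Let Player I play M with probability p. Expected payoff against X: 4p + (-5)(1−p) = 9p − 5; against Y: 3p + 10(1−p) = −7p + 10.
Setting these equal: 9p − 5 = −7p + 10 ⇒ 16p = 15 ⇒ p = 15/16, and the value is (9)·(15/16) − 5 = 55/16.
For Player II: with q = P(X), equating M's and D's payoffs gives q + 3 = −15q + 10 ⇒ q = 7/16.

55/16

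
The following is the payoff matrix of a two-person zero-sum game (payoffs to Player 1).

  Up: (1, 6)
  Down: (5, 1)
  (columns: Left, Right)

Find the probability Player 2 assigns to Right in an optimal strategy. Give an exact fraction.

Row minima: Up → 1, Down → 1; maximin = 1.
Column maxima: Left → 5, Right → 6; minimax = 5.
1 ≠ 5, so there is no saddle point; optimal play is mixed.
Let Player 1 play Up with probability p. Expected payoff against Left: 1p + 5(1−p) = −4p + 5; against Right: 6p + 1(1−p) = 5p + 1.
Setting these equal: −4p + 5 = 5p + 1 ⇒ −9p = -4 ⇒ p = 4/9, and the value is (-4)·(4/9) + 5 = 29/9.
For Player 2: with q = P(Left), equating Up's and Down's payoffs gives −5q + 6 = 4q + 1 ⇒ q = 5/9.

4/9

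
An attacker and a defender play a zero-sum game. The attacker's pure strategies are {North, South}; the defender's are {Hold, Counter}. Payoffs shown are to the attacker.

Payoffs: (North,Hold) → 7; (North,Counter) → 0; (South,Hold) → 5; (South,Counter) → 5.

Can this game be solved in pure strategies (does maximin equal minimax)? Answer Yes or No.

Row minima: North → 0, South → 5; maximin = 5.
Column maxima: Hold → 7, Counter → 5; minimax = 5.
maximin = minimax = 5, so a saddle point exists.

Yes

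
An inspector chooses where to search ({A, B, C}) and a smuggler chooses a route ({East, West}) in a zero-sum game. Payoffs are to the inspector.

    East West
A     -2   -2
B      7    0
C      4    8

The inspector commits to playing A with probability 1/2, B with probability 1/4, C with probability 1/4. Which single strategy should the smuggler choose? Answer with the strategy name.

If the smuggler plays East, the inspector's expected payoff is (1/2)·(-2) + (1/4)·7 + (1/4)·4 = 7/4.
If the smuggler plays West, the inspector's expected payoff is (1/2)·(-2) + (1/4)·0 + (1/4)·8 = 1.
The smuggler minimizes the inspector's payoff; the smallest is 1, so the best response is West.

West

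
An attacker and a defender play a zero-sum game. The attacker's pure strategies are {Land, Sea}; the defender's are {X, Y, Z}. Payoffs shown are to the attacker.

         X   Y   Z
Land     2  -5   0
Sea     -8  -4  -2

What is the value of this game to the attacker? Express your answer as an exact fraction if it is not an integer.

-48/11

Row minima: Land → -5, Sea → -8; maximin = -5.
Column maxima: X → 2, Y → -4, Z → 0; minimax = -4.
-5 ≠ -4, so there is no saddle point; optimal play is mixed.
Z is strictly dominated by Y (it gives the attacker strictly more in every row), so the defender never plays it.
On the remaining 2×2 (Land, Sea vs X, Y):
Let the attacker play Land with probability p. Expected payoff against X: 2p + (-8)(1−p) = 10p − 8; against Y: (-5)p + (-4)(1−p) = −p − 4.
Setting these equal: 10p − 8 = −p − 4 ⇒ 11p = 4 ⇒ p = 4/11, and the value is (10)·(4/11) − 8 = -48/11.
For the defender: with q = P(X), equating Land's and Sea's payoffs gives 7q − 5 = −4q − 4 ⇒ q = 1/11.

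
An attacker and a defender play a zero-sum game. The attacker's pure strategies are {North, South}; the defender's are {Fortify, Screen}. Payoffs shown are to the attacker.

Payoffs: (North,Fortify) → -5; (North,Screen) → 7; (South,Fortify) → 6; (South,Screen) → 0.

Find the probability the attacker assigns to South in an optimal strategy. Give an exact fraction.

Row minima: North → -5, South → 0; maximin = 0.
Column maxima: Fortify → 6, Screen → 7; minimax = 6.
0 ≠ 6, so there is no saddle point; optimal play is mixed.
Let the attacker play North with probability p. Expected payoff against Fortify: (-5)p + 6(1−p) = −11p + 6; against Screen: 7p + 0(1−p) = 7p.
Setting these equal: −11p + 6 = 7p ⇒ −18p = -6 ⇒ p = 1/3, and the value is (-11)·(1/3) + 6 = 7/3.
For the defender: with q = P(Fortify), equating North's and South's payoffs gives −12q + 7 = 6q ⇒ q = 7/18.

2/3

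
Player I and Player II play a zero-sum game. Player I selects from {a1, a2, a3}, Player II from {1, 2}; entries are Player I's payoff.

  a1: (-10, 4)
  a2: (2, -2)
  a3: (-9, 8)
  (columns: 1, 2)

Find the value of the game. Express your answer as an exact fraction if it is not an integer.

Row minima: a1 → -10, a2 → -2, a3 → -9; maximin = -2.
Column maxima: 1 → 2, 2 → 8; minimax = 2.
-2 ≠ 2, so there is no saddle point; optimal play is mixed.
a1 is strictly dominated by a3, so Player I never plays it.
On the remaining 2×2 (a2, a3 vs 1, 2):
Let Player I play a2 with probability p. Expected payoff against 1: 2p + (-9)(1−p) = 11p − 9; against 2: (-2)p + 8(1−p) = −10p + 8.
Setting these equal: 11p − 9 = −10p + 8 ⇒ 21p = 17 ⇒ p = 17/21, and the value is (11)·(17/21) − 9 = -2/21.
For Player II: with q = P(1), equating a2's and a3's payoffs gives 4q − 2 = −17q + 8 ⇒ q = 10/21.

-2/21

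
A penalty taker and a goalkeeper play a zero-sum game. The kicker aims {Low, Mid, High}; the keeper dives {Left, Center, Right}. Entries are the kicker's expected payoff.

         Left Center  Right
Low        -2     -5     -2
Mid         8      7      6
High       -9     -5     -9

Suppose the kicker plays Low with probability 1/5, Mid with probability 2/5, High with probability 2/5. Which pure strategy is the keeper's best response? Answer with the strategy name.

Right

If the keeper plays Left, the kicker's expected payoff is (1/5)·(-2) + (2/5)·8 + (2/5)·(-9) = -4/5.
If the keeper plays Center, the kicker's expected payoff is (1/5)·(-5) + (2/5)·7 + (2/5)·(-5) = -1/5.
If the keeper plays Right, the kicker's expected payoff is (1/5)·(-2) + (2/5)·6 + (2/5)·(-9) = -8/5.
The keeper minimizes the kicker's payoff; the smallest is -8/5, so the best response is Right.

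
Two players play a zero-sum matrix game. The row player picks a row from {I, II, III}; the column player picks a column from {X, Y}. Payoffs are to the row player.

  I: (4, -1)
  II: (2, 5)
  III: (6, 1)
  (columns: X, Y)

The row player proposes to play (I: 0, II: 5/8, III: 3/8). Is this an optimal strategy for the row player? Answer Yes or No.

Yes

Against X this mix gives (5/8)·2 + (3/8)·6 = 7/2.
Against Y this mix gives (5/8)·5 + (3/8)·1 = 7/2.
All of the column player's active replies (X, Y) yield 7/2, and no column does worse for the row player. The mix makes the column player indifferent and guarantees 7/2, so it is optimal.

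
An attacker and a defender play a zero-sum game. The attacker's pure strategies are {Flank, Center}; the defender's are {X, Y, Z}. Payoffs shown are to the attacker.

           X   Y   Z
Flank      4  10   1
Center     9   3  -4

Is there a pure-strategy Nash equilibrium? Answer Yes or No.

Row minima: Flank → 1, Center → -4; maximin = 1.
Column maxima: X → 9, Y → 10, Z → 1; minimax = 1.
maximin = minimax = 1, so a saddle point exists.

Yes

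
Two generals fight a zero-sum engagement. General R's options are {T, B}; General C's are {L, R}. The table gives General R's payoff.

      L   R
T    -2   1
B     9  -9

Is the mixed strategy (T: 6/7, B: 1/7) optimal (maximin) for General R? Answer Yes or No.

Yes

Against L this mix gives (6/7)·(-2) + (1/7)·9 = -3/7.
Against R this mix gives (6/7)·1 + (1/7)·(-9) = -3/7.
All of General C's active replies (L, R) yield -3/7, and no column does worse for General R. The mix makes General C indifferent and guarantees -3/7, so it is optimal.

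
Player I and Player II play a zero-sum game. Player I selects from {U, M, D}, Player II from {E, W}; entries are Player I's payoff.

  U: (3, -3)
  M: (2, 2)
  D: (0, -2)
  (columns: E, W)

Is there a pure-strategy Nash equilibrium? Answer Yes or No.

Yes

Row minima: U → -3, M → 2, D → -2; maximin = 2.
Column maxima: E → 3, W → 2; minimax = 2.
maximin = minimax = 2, so a saddle point exists.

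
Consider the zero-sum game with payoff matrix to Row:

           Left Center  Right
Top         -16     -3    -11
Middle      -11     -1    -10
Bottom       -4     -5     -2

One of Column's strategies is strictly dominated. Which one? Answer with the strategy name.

Right

Left holds Row's payoff strictly below Right in every row: -16 < -11, -11 < -10, -4 < -2.
So Right is strictly dominated for Column.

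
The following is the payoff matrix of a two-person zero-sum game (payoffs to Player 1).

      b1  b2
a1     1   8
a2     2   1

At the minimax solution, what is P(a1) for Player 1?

Row minima: a1 → 1, a2 → 1; maximin = 1.
Column maxima: b1 → 2, b2 → 8; minimax = 2.
1 ≠ 2, so there is no saddle point; optimal play is mixed.
Let Player 1 play a1 with probability p. Expected payoff against b1: 1p + 2(1−p) = −p + 2; against b2: 8p + 1(1−p) = 7p + 1.
Setting these equal: −p + 2 = 7p + 1 ⇒ −8p = -1 ⇒ p = 1/8, and the value is (-1)·(1/8) + 2 = 15/8.
For Player 2: with q = P(b1), equating a1's and a2's payoffs gives −7q + 8 = q + 1 ⇒ q = 7/8.

1/8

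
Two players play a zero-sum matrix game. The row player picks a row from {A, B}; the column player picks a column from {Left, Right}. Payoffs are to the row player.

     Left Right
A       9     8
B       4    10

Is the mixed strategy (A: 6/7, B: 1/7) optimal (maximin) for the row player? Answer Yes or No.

Against Left this mix gives (6/7)·9 + (1/7)·4 = 58/7.
Against Right this mix gives (6/7)·8 + (1/7)·10 = 58/7.
All of the column player's active replies (Left, Right) yield 58/7, and no column does worse for the row player. The mix makes the column player indifferent and guarantees 58/7, so it is optimal.

Yes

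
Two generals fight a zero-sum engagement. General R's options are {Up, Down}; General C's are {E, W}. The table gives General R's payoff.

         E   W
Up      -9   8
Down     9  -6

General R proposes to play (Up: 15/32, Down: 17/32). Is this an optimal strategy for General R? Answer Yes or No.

Against E this mix gives (15/32)·(-9) + (17/32)·9 = 9/16.
Against W this mix gives (15/32)·8 + (17/32)·(-6) = 9/16.
All of General C's active replies (E, W) yield 9/16, and no column does worse for General R. The mix makes General C indifferent and guarantees 9/16, so it is optimal.

Yes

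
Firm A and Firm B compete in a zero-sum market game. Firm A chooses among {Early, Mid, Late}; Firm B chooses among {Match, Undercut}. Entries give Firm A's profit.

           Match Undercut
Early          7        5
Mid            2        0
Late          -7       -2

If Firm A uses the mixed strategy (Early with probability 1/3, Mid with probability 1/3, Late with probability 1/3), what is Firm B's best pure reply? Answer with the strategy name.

Match

If Firm B plays Match, Firm A's expected payoff is (1/3)·7 + (1/3)·2 + (1/3)·(-7) = 2/3.
If Firm B plays Undercut, Firm A's expected payoff is (1/3)·5 + (1/3)·0 + (1/3)·(-2) = 1.
Firm B minimizes Firm A's payoff; the smallest is 2/3, so the best response is Match.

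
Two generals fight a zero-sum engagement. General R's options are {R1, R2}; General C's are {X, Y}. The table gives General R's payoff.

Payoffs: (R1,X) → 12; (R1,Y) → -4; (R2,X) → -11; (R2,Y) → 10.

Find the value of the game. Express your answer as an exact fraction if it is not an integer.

Row minima: R1 → -4, R2 → -11; maximin = -4.
Column maxima: X → 12, Y → 10; minimax = 10.
-4 ≠ 10, so there is no saddle point; optimal play is mixed.
Let General R play R1 with probability p. Expected payoff against X: 12p + (-11)(1−p) = 23p − 11; against Y: (-4)p + 10(1−p) = −14p + 10.
Setting these equal: 23p − 11 = −14p + 10 ⇒ 37p = 21 ⇒ p = 21/37, and the value is (23)·(21/37) − 11 = 76/37.
For General C: with q = P(X), equating R1's and R2's payoffs gives 16q − 4 = −21q + 10 ⇒ q = 14/37.

76/37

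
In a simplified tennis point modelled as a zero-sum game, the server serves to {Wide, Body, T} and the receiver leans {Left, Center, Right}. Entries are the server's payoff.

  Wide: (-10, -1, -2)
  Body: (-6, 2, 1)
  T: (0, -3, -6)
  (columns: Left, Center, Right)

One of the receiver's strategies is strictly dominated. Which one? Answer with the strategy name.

Center

Right holds the server's payoff strictly below Center in every row: -2 < -1, 1 < 2, -6 < -3.
So Center is strictly dominated for the receiver.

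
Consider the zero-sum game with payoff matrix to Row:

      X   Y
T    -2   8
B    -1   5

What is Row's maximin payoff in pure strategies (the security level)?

Row minima: T → -2, B → -1.
The best of these is -1.

-1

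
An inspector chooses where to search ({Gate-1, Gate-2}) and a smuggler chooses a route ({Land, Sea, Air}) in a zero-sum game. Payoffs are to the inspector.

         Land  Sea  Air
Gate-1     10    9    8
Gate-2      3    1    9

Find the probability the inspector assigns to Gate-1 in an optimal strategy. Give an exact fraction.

8/9

Row minima: Gate-1 → 8, Gate-2 → 1; maximin = 8.
Column maxima: Land → 10, Sea → 9, Air → 9; minimax = 9.
8 ≠ 9, so there is no saddle point; optimal play is mixed.
Land is strictly dominated by Sea (it gives the inspector strictly more in every row), so the smuggler never plays it.
On the remaining 2×2 (Gate-1, Gate-2 vs Sea, Air):
Let the inspector play Gate-1 with probability p. Expected payoff against Sea: 9p + 1(1−p) = 8p + 1; against Air: 8p + 9(1−p) = −p + 9.
Setting these equal: 8p + 1 = −p + 9 ⇒ 9p = 8 ⇒ p = 8/9, and the value is (8)·(8/9) + 1 = 73/9.
For the smuggler: with q = P(Sea), equating Gate-1's and Gate-2's payoffs gives q + 8 = −8q + 9 ⇒ q = 1/9.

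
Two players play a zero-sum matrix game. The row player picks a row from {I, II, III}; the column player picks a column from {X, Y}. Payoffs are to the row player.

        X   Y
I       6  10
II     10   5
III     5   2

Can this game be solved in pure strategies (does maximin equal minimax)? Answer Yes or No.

No

Row minima: I → 6, II → 5, III → 2; maximin = 6.
Column maxima: X → 10, Y → 10; minimax = 10.
6 ≠ 10, so no pure-strategy equilibrium exists.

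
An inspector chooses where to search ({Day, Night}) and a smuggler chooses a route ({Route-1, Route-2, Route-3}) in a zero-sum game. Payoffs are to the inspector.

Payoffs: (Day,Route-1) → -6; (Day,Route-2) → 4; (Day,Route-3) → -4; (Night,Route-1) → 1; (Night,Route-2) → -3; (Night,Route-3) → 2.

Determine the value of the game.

Row minima: Day → -6, Night → -3; maximin = -3.
Column maxima: Route-1 → 1, Route-2 → 4, Route-3 → 2; minimax = 1.
-3 ≠ 1, so there is no saddle point; optimal play is mixed.
Route-3 is strictly dominated by Route-1 (it gives the inspector strictly more in every row), so the smuggler never plays it.
On the remaining 2×2 (Day, Night vs Route-1, Route-2):
Let the inspector play Day with probability p. Expected payoff against Route-1: (-6)p + 1(1−p) = −7p + 1; against Route-2: 4p + (-3)(1−p) = 7p − 3.
Setting these equal: −7p + 1 = 7p − 3 ⇒ −14p = -4 ⇒ p = 2/7, and the value is (-7)·(2/7) + 1 = -1.
For the smuggler: with q = P(Route-1), equating Day's and Night's payoffs gives −10q + 4 = 4q − 3 ⇒ q = 1/2.

-1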